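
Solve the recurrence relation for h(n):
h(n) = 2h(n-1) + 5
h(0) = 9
First-order linear non-homogeneous.
Homogeneous solution: h_h(n) = A·(2)^n.
Try constant particular solution h_p = K: K = 2K + 5 ⇒ K = -5.
General: h(n) = A·(2)^n - 5.
Apply h(0) = 9: A - 5 = 9 ⇒ A = 14.
So h(n) = 14 \cdot 2^{n} - 5.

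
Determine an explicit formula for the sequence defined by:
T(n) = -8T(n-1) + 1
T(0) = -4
First-order linear non-homogeneous.
Homogeneous solution: T_h(n) = A·(-8)^n.
Try constant particular solution T_p = K: K = -8K + 1 ⇒ K = \frac{1}{9}.
General: T(n) = A·(-8)^n + \frac{1}{9}.
Apply T(0) = -4: A + \frac{1}{9} = -4 ⇒ A = - \frac{37}{9}.
So T(n) = \frac{1}{9} - \frac{37 \left(-8\right)^{n}}{9}.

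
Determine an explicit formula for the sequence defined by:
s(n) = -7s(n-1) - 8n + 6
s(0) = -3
First-order linear with linear forcing.
Homogeneous solution: s_h(n) = A·(-7)^n.
Try particular s_p(n) = pn + q. Substituting:
  pn + q = -7(p(n-1) + q) - 8n + 6.
Matching the n-coefficient: p = -7p - 8 ⇒ p = -1.
Matching constants: q = 7p - 7q + 6 ⇒ q = - \frac{1}{8}.
General: s(n) = A·(-7)^n - n - \frac{1}{8}.
Apply s(0) = -3: A - \frac{1}{8} = -3 ⇒ A = - \frac{23}{8}.
So s(n) = - \frac{23 \left(-7\right)^{n}}{8} - n - \frac{1}{8}.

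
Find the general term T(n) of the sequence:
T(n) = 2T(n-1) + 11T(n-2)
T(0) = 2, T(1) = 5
Characteristic equation: x² - 2x - 11 = 0.
Discriminant Δ = (2)² + 4·(11) = 48.
Roots r₁,₂ = (2 ± √48)/2, so r₁ = 1 + 2 \sqrt{3}, r₂ = 1 - 2 \sqrt{3}.
General solution: T(n) = A·r₁^n + B·r₂^n.
From the initial conditions, A + B = 2 and r₁A + r₂B = 5.
Since r₁ - r₂ = √48: A = (5 - (2)r₂)/√48 = \frac{\sqrt{3}}{4} + 1, and B = 2 - A = 1 - \frac{\sqrt{3}}{4}.
So T(n) = \left(\frac{\sqrt{3}}{4} + 1\right)\left(1 + 2 \sqrt{3}\right)^n + \left(1 - \frac{\sqrt{3}}{4}\right)\left(1 - 2 \sqrt{3}\right)^n.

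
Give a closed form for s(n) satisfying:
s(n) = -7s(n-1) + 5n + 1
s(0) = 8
First-order linear with linear forcing.
Homogeneous solution: s_h(n) = A·(-7)^n.
Try particular s_p(n) = pn + q. Substituting:
  pn + q = -7(p(n-1) + q) + 5n + 1.
Matching the n-coefficient: p = -7p + 5 ⇒ p = \frac{5}{8}.
Matching constants: q = 7p - 7q + 1 ⇒ q = \frac{43}{64}.
General: s(n) = A·(-7)^n + \frac{5 n}{8} + \frac{43}{64}.
Apply s(0) = 8: A + \frac{43}{64} = 8 ⇒ A = \frac{469}{64}.
So s(n) = \frac{469 \left(-7\right)^{n}}{64} + \frac{5 n}{8} + \frac{43}{64}.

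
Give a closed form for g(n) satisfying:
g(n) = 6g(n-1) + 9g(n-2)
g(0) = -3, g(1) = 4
Characteristic equation: x² - 6x - 9 = 0.
Discriminant Δ = (6)² + 4·(9) = 72.
Roots r₁,₂ = (6 ± √72)/2, so r₁ = 3 + 3 \sqrt{2}, r₂ = 3 - 3 \sqrt{2}.
General solution: g(n) = A·r₁^n + B·r₂^n.
From the initial conditions, A + B = -3 and r₁A + r₂B = 4.
Since r₁ - r₂ = √72: A = (4 - (-3)r₂)/√72 = - \frac{3}{2} + \frac{13 \sqrt{2}}{12}, and B = -3 - A = - \frac{13 \sqrt{2}}{12} - \frac{3}{2}.
So g(n) = \left(- \frac{3}{2} + \frac{13 \sqrt{2}}{12}\right)\left(3 + 3 \sqrt{2}\right)^n + \left(- \frac{13 \sqrt{2}}{12} - \frac{3}{2}\right)\left(3 - 3 \sqrt{2}\right)^n.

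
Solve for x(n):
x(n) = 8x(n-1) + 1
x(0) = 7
First-order linear non-homogeneous.
Homogeneous solution: x_h(n) = A·(8)^n.
Try constant particular solution x_p = K: K = 8K + 1 ⇒ K = - \frac{1}{7}.
General: x(n) = A·(8)^n - \frac{1}{7}.
Apply x(0) = 7: A - \frac{1}{7} = 7 ⇒ A = \frac{50}{7}.
So x(n) = \frac{50 \cdot 8^{n}}{7} - \frac{1}{7}.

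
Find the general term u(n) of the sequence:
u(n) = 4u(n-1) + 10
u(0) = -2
First-order linear non-homogeneous.
Homogeneous solution: u_h(n) = A·(4)^n.
Try constant particular solution u_p = K: K = 4K + 10 ⇒ K = - \frac{10}{3}.
General: u(n) = A·(4)^n - \frac{10}{3}.
Apply u(0) = -2: A - \frac{10}{3} = -2 ⇒ A = \frac{4}{3}.
So u(n) = \frac{4 \cdot 4^{n}}{3} - \frac{10}{3}.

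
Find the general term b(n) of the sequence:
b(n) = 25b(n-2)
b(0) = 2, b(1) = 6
Characteristic equation: x² - 25 = 0, which factors as (x - (5))(x - (-5)) = 0.
Roots r₁ = 5, r₂ = -5 (distinct).
General solution: b(n) = A·(5)^n + B·(-5)^n.
From b(0) = 2: A + B = 2.
From b(1) = 6: 5A - 5B = 6.
Solving: A = \frac{8}{5}, B = \frac{2}{5}.
So b(n) = \frac{2 \left(-5\right)^{n}}{5} + \frac{8 \cdot 5^{n}}{5}.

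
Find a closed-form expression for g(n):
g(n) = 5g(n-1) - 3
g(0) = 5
First-order linear non-homogeneous.
Homogeneous solution: g_h(n) = A·(5)^n.
Try constant particular solution g_p = K: K = 5K - 3 ⇒ K = \frac{3}{4}.
General: g(n) = A·(5)^n + \frac{3}{4}.
Apply g(0) = 5: A + \frac{3}{4} = 5 ⇒ A = \frac{17}{4}.
So g(n) = \frac{17 \cdot 5^{n}}{4} + \frac{3}{4}.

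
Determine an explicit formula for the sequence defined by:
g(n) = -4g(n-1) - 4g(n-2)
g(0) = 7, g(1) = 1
Characteristic equation: x² + 4x + 4 = 0, which is (x - (-2))².
Repeated root r = -2.
General solution: g(n) = (A + Bn)·(-2)^n.
From g(0) = 7: A = 7.
From g(1) = 1: (A + B)·(-2) = 1 ⇒ B = - \frac{15}{2}.
So g(n) = \left(7 - \frac{15 n}{2}\right) \cdot (-2)^n.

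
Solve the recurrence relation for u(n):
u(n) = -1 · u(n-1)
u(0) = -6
Pure geometric recurrence with ratio -1.
By induction u(n) = u(0) · (-1)^n = - 6 \left(-1\right)^{n}.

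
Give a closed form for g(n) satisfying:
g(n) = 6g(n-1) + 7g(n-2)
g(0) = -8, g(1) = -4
Characteristic equation: x² - 6x - 7 = 0, which factors as (x - (7))(x - (-1)) = 0.
Roots r₁ = 7, r₂ = -1 (distinct).
General solution: g(n) = A·(7)^n + B·(-1)^n.
From g(0) = -8: A + B = -8.
From g(1) = -4: 7A - B = -4.
Solving: A = - \frac{3}{2}, B = - \frac{13}{2}.
So g(n) = - \frac{13 \left(-1\right)^{n}}{2} - \frac{3 \cdot 7^{n}}{2}.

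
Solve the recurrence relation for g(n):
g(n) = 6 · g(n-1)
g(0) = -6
Pure geometric recurrence with ratio 6.
By induction g(n) = g(0) · (6)^n = - 6 \cdot 6^{n}.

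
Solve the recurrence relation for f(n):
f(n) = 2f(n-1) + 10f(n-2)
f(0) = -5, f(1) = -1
Characteristic equation: x² - 2x - 10 = 0.
Discriminant Δ = (2)² + 4·(10) = 44.
Roots r₁,₂ = (2 ± √44)/2, so r₁ = 1 + \sqrt{11}, r₂ = 1 - \sqrt{11}.
General solution: f(n) = A·r₁^n + B·r₂^n.
From the initial conditions, A + B = -5 and r₁A + r₂B = -1.
Since r₁ - r₂ = √44: A = (-1 - (-5)r₂)/√44 = - \frac{5}{2} + \frac{2 \sqrt{11}}{11}, and B = -5 - A = - \frac{5}{2} - \frac{2 \sqrt{11}}{11}.
So f(n) = \left(- \frac{5}{2} + \frac{2 \sqrt{11}}{11}\right)\left(1 + \sqrt{11}\right)^n + \left(- \frac{5}{2} - \frac{2 \sqrt{11}}{11}\right)\left(1 - \sqrt{11}\right)^n.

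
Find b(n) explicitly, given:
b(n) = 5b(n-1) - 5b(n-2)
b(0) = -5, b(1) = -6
Characteristic equation: x² - 5x + 5 = 0.
Discriminant Δ = (5)² + 4·(-5) = 5.
Roots r₁,₂ = (5 ± √5)/2, so r₁ = \frac{\sqrt{5}}{2} + \frac{5}{2}, r₂ = \frac{5}{2} - \frac{\sqrt{5}}{2}.
General solution: b(n) = A·r₁^n + B·r₂^n.
From the initial conditions, A + B = -5 and r₁A + r₂B = -6.
Since r₁ - r₂ = √5: A = (-6 - (-5)r₂)/√5 = - \frac{5}{2} + \frac{13 \sqrt{5}}{10}, and B = -5 - A = - \frac{13 \sqrt{5}}{10} - \frac{5}{2}.
So b(n) = \left(- \frac{5}{2} + \frac{13 \sqrt{5}}{10}\right)\left(\frac{\sqrt{5}}{2} + \frac{5}{2}\right)^n + \left(- \frac{13 \sqrt{5}}{10} - \frac{5}{2}\right)\left(\frac{5}{2} - \frac{\sqrt{5}}{2}\right)^n.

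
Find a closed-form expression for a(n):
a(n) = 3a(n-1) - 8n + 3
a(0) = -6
First-order linear with linear forcing.
Homogeneous solution: a_h(n) = A·(3)^n.
Try particular a_p(n) = pn + q. Substituting:
  pn + q = 3(p(n-1) + q) - 8n + 3.
Matching the n-coefficient: p = 3p - 8 ⇒ p = 4.
Matching constants: q = -3p + 3q + 3 ⇒ q = \frac{9}{2}.
General: a(n) = A·(3)^n + 4 n + \frac{9}{2}.
Apply a(0) = -6: A + \frac{9}{2} = -6 ⇒ A = - \frac{21}{2}.
So a(n) = - \frac{21 \cdot 3^{n}}{2} + 4 n + \frac{9}{2}.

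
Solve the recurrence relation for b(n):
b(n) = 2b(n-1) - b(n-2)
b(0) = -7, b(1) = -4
Characteristic equation: x² - 2x + 1 = 0, which is (x - (1))².
Repeated root r = 1.
General solution: b(n) = (A + Bn)·(1)^n.
From b(0) = -7: A = -7.
From b(1) = -4: (A + B)·(1) = -4 ⇒ B = 3.
So b(n) = \left(3 n - 7\right) \cdot (1)^n.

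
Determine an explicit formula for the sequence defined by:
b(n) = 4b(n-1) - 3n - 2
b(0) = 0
First-order linear with linear forcing.
Homogeneous solution: b_h(n) = A·(4)^n.
Try particular b_p(n) = pn + q. Substituting:
  pn + q = 4(p(n-1) + q) - 3n - 2.
Matching the n-coefficient: p = 4p - 3 ⇒ p = 1.
Matching constants: q = -4p + 4q - 2 ⇒ q = 2.
General: b(n) = A·(4)^n + n + 2.
Apply b(0) = 0: A + 2 = 0 ⇒ A = -2.
So b(n) = - 2 \cdot 4^{n} + n + 2.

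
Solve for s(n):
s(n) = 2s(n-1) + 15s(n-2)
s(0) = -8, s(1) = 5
Characteristic equation: x² - 2x - 15 = 0, which factors as (x - (-3))(x - (5)) = 0.
Roots r₁ = -3, r₂ = 5 (distinct).
General solution: s(n) = A·(-3)^n + B·(5)^n.
From s(0) = -8: A + B = -8.
From s(1) = 5: -3A + 5B = 5.
Solving: A = - \frac{45}{8}, B = - \frac{19}{8}.
So s(n) = - \frac{45 \left(-3\right)^{n}}{8} - \frac{19 \cdot 5^{n}}{8}.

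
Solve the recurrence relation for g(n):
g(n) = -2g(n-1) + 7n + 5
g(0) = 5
First-order linear with linear forcing.
Homogeneous solution: g_h(n) = A·(-2)^n.
Try particular g_p(n) = pn + q. Substituting:
  pn + q = -2(p(n-1) + q) + 7n + 5.
Matching the n-coefficient: p = -2p + 7 ⇒ p = \frac{7}{3}.
Matching constants: q = 2p - 2q + 5 ⇒ q = \frac{29}{9}.
General: g(n) = A·(-2)^n + \frac{7 n}{3} + \frac{29}{9}.
Apply g(0) = 5: A + \frac{29}{9} = 5 ⇒ A = \frac{16}{9}.
So g(n) = \frac{16 \left(-2\right)^{n}}{9} + \frac{7 n}{3} + \frac{29}{9}.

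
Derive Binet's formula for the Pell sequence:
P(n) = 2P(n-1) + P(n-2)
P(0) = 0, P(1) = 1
This is the Pell sequence.
Characteristic equation: x² - 2x - 1 = 0; roots r₁ = 1 + \sqrt{2}, r₂ = 1 - \sqrt{2}.
General: P(n) = A·r₁^n + B·r₂^n. Solving with P(0)=0, P(1)=1 gives A = \frac{\sqrt{2}}{4}, B = - \frac{\sqrt{2}}{4}.
So P(n) = \frac{\sqrt{2} \left(- \left(1 - \sqrt{2}\right)^{n} + \left(1 + \sqrt{2}\right)^{n}\right)}{4}.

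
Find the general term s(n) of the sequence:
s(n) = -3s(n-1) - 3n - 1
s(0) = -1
First-order linear with linear forcing.
Homogeneous solution: s_h(n) = A·(-3)^n.
Try particular s_p(n) = pn + q. Substituting:
  pn + q = -3(p(n-1) + q) - 3n - 1.
Matching the n-coefficient: p = -3p - 3 ⇒ p = - \frac{3}{4}.
Matching constants: q = 3p - 3q - 1 ⇒ q = - \frac{13}{16}.
General: s(n) = A·(-3)^n - \frac{3 n}{4} - \frac{13}{16}.
Apply s(0) = -1: A - \frac{13}{16} = -1 ⇒ A = - \frac{3}{16}.
So s(n) = - \frac{3 \left(-3\right)^{n}}{16} - \frac{3 n}{4} - \frac{13}{16}.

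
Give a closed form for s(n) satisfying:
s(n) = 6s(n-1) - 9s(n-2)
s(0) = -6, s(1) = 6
Characteristic equation: x² - 6x + 9 = 0, which is (x - (3))².
Repeated root r = 3.
General solution: s(n) = (A + Bn)·(3)^n.
From s(0) = -6: A = -6.
From s(1) = 6: (A + B)·(3) = 6 ⇒ B = 8.
So s(n) = \left(8 n - 6\right) \cdot (3)^n.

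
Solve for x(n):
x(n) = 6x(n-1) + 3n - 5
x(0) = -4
First-order linear with linear forcing.
Homogeneous solution: x_h(n) = A·(6)^n.
Try particular x_p(n) = pn + q. Substituting:
  pn + q = 6(p(n-1) + q) + 3n - 5.
Matching the n-coefficient: p = 6p + 3 ⇒ p = - \frac{3}{5}.
Matching constants: q = -6p + 6q - 5 ⇒ q = \frac{7}{25}.
General: x(n) = A·(6)^n - \frac{3 n}{5} + \frac{7}{25}.
Apply x(0) = -4: A + \frac{7}{25} = -4 ⇒ A = - \frac{107}{25}.
So x(n) = - \frac{107 \cdot 6^{n}}{25} - \frac{3 n}{5} + \frac{7}{25}.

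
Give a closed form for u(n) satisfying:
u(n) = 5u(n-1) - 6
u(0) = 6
First-order linear non-homogeneous.
Homogeneous solution: u_h(n) = A·(5)^n.
Try constant particular solution u_p = K: K = 5K - 6 ⇒ K = \frac{3}{2}.
General: u(n) = A·(5)^n + \frac{3}{2}.
Apply u(0) = 6: A + \frac{3}{2} = 6 ⇒ A = \frac{9}{2}.
So u(n) = \frac{9 \cdot 5^{n}}{2} + \frac{3}{2}.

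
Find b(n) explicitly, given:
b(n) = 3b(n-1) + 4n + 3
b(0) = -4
First-order linear with linear forcing.
Homogeneous solution: b_h(n) = A·(3)^n.
Try particular b_p(n) = pn + q. Substituting:
  pn + q = 3(p(n-1) + q) + 4n + 3.
Matching the n-coefficient: p = 3p + 4 ⇒ p = -2.
Matching constants: q = -3p + 3q + 3 ⇒ q = - \frac{9}{2}.
General: b(n) = A·(3)^n - 2 n - \frac{9}{2}.
Apply b(0) = -4: A - \frac{9}{2} = -4 ⇒ A = \frac{1}{2}.
So b(n) = \frac{3^{n}}{2} - 2 n - \frac{9}{2}.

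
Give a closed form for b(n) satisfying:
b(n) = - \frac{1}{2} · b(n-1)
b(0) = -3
Pure geometric recurrence with ratio - \frac{1}{2}.
By induction b(n) = b(0) · (- \frac{1}{2})^n = - 3 \left(- \frac{1}{2}\right)^{n}.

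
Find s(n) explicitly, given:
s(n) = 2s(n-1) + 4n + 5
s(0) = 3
First-order linear with linear forcing.
Homogeneous solution: s_h(n) = A·(2)^n.
Try particular s_p(n) = pn + q. Substituting:
  pn + q = 2(p(n-1) + q) + 4n + 5.
Matching the n-coefficient: p = 2p + 4 ⇒ p = -4.
Matching constants: q = -2p + 2q + 5 ⇒ q = -13.
General: s(n) = A·(2)^n - 4 n - 13.
Apply s(0) = 3: A - 13 = 3 ⇒ A = 16.
So s(n) = 16 \cdot 2^{n} - 4 n - 13.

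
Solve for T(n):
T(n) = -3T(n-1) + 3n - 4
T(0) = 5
First-order linear with linear forcing.
Homogeneous solution: T_h(n) = A·(-3)^n.
Try particular T_p(n) = pn + q. Substituting:
  pn + q = -3(p(n-1) + q) + 3n - 4.
Matching the n-coefficient: p = -3p + 3 ⇒ p = \frac{3}{4}.
Matching constants: q = 3p - 3q - 4 ⇒ q = - \frac{7}{16}.
General: T(n) = A·(-3)^n + \frac{3 n}{4} - \frac{7}{16}.
Apply T(0) = 5: A - \frac{7}{16} = 5 ⇒ A = \frac{87}{16}.
So T(n) = \frac{87 \left(-3\right)^{n}}{16} + \frac{3 n}{4} - \frac{7}{16}.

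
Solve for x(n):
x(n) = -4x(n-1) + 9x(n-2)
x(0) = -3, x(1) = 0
Characteristic equation: x² + 4x - 9 = 0.
Discriminant Δ = (-4)² + 4·(9) = 52.
Roots r₁,₂ = (-4 ± √52)/2, so r₁ = -2 + \sqrt{13}, r₂ = - \sqrt{13} - 2.
General solution: x(n) = A·r₁^n + B·r₂^n.
From the initial conditions, A + B = -3 and r₁A + r₂B = 0.
Since r₁ - r₂ = √52: A = (0 - (-3)r₂)/√52 = - \frac{3}{2} - \frac{3 \sqrt{13}}{13}, and B = -3 - A = - \frac{3}{2} + \frac{3 \sqrt{13}}{13}.
So x(n) = \left(- \frac{3}{2} - \frac{3 \sqrt{13}}{13}\right)\left(-2 + \sqrt{13}\right)^n + \left(- \frac{3}{2} + \frac{3 \sqrt{13}}{13}\right)\left(- \sqrt{13} - 2\right)^n.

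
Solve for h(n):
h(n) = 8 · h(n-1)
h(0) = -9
Pure geometric recurrence with ratio 8.
By induction h(n) = h(0) · (8)^n = - 9 \cdot 8^{n}.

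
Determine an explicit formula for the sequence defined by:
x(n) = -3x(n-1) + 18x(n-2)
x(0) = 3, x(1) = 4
Characteristic equation: x² + 3x - 18 = 0, which factors as (x - (3))(x - (-6)) = 0.
Roots r₁ = 3, r₂ = -6 (distinct).
General solution: x(n) = A·(3)^n + B·(-6)^n.
From x(0) = 3: A + B = 3.
From x(1) = 4: 3A - 6B = 4.
Solving: A = \frac{22}{9}, B = \frac{5}{9}.
So x(n) = \frac{5 \left(-6\right)^{n}}{9} + \frac{22 \cdot 3^{n}}{9}.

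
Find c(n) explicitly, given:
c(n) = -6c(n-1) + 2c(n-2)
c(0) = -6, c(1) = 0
Characteristic equation: x² + 6x - 2 = 0.
Discriminant Δ = (-6)² + 4·(2) = 44.
Roots r₁,₂ = (-6 ± √44)/2, so r₁ = -3 + \sqrt{11}, r₂ = - \sqrt{11} - 3.
General solution: c(n) = A·r₁^n + B·r₂^n.
From the initial conditions, A + B = -6 and r₁A + r₂B = 0.
Since r₁ - r₂ = √44: A = (0 - (-6)r₂)/√44 = -3 - \frac{9 \sqrt{11}}{11}, and B = -6 - A = -3 + \frac{9 \sqrt{11}}{11}.
So c(n) = \left(-3 - \frac{9 \sqrt{11}}{11}\right)\left(-3 + \sqrt{11}\right)^n + \left(-3 + \frac{9 \sqrt{11}}{11}\right)\left(- \sqrt{11} - 3\right)^n.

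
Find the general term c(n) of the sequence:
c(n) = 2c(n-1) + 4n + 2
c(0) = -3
First-order linear with linear forcing.
Homogeneous solution: c_h(n) = A·(2)^n.
Try particular c_p(n) = pn + q. Substituting:
  pn + q = 2(p(n-1) + q) + 4n + 2.
Matching the n-coefficient: p = 2p + 4 ⇒ p = -4.
Matching constants: q = -2p + 2q + 2 ⇒ q = -10.
General: c(n) = A·(2)^n - 4 n - 10.
Apply c(0) = -3: A - 10 = -3 ⇒ A = 7.
So c(n) = 7 \cdot 2^{n} - 4 n - 10.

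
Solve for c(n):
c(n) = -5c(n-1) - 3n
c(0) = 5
First-order linear with linear forcing.
Homogeneous solution: c_h(n) = A·(-5)^n.
Try particular c_p(n) = pn + q. Substituting:
  pn + q = -5(p(n-1) + q) - 3n.
Matching the n-coefficient: p = -5p - 3 ⇒ p = - \frac{1}{2}.
Matching constants: q = 5p - 5q ⇒ q = - \frac{5}{12}.
General: c(n) = A·(-5)^n - \frac{n}{2} - \frac{5}{12}.
Apply c(0) = 5: A - \frac{5}{12} = 5 ⇒ A = \frac{65}{12}.
So c(n) = \frac{65 \left(-5\right)^{n}}{12} - \frac{n}{2} - \frac{5}{12}.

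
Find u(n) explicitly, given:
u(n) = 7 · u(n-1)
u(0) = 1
Pure geometric recurrence with ratio 7.
By induction u(n) = u(0) · (7)^n = 7^{n}.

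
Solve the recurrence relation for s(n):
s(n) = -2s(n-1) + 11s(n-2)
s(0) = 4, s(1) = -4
Characteristic equation: x² + 2x - 11 = 0.
Discriminant Δ = (-2)² + 4·(11) = 48.
Roots r₁,₂ = (-2 ± √48)/2, so r₁ = -1 + 2 \sqrt{3}, r₂ = - 2 \sqrt{3} - 1.
General solution: s(n) = A·r₁^n + B·r₂^n.
From the initial conditions, A + B = 4 and r₁A + r₂B = -4.
Since r₁ - r₂ = √48: A = (-4 - (4)r₂)/√48 = 2, and B = 4 - A = 2.
So s(n) = \left(2\right)\left(-1 + 2 \sqrt{3}\right)^n + \left(2\right)\left(- 2 \sqrt{3} - 1\right)^n.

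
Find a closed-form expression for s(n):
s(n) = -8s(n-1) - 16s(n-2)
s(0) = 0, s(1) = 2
Characteristic equation: x² + 8x + 16 = 0, which is (x - (-4))².
Repeated root r = -4.
General solution: s(n) = (A + Bn)·(-4)^n.
From s(0) = 0: A = 0.
From s(1) = 2: (A + B)·(-4) = 2 ⇒ B = - \frac{1}{2}.
So s(n) = \left(- \frac{n}{2}\right) \cdot (-4)^n.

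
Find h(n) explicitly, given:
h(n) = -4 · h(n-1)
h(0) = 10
Pure geometric recurrence with ratio -4.
By induction h(n) = h(0) · (-4)^n = 10 \left(-4\right)^{n}.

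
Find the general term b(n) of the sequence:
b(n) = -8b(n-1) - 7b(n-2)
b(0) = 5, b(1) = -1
Characteristic equation: x² + 8x + 7 = 0, which factors as (x - (-1))(x - (-7)) = 0.
Roots r₁ = -1, r₂ = -7 (distinct).
General solution: b(n) = A·(-1)^n + B·(-7)^n.
From b(0) = 5: A + B = 5.
From b(1) = -1: -A - 7B = -1.
Solving: A = \frac{17}{3}, B = - \frac{2}{3}.
So b(n) = \frac{17 \left(-1\right)^{n}}{3} - \frac{2 \left(-7\right)^{n}}{3}.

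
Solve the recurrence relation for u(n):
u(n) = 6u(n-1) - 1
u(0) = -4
First-order linear non-homogeneous.
Homogeneous solution: u_h(n) = A·(6)^n.
Try constant particular solution u_p = K: K = 6K - 1 ⇒ K = \frac{1}{5}.
General: u(n) = A·(6)^n + \frac{1}{5}.
Apply u(0) = -4: A + \frac{1}{5} = -4 ⇒ A = - \frac{21}{5}.
So u(n) = \frac{1}{5} - \frac{21 \cdot 6^{n}}{5}.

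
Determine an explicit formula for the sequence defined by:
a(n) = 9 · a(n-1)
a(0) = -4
Pure geometric recurrence with ratio 9.
By induction a(n) = a(0) · (9)^n = - 4 \cdot 9^{n}.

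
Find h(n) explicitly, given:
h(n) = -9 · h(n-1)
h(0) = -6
Pure geometric recurrence with ratio -9.
By induction h(n) = h(0) · (-9)^n = - 6 \left(-9\right)^{n}.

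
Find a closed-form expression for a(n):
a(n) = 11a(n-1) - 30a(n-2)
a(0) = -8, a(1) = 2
Characteristic equation: x² - 11x + 30 = 0, which factors as (x - (6))(x - (5)) = 0.
Roots r₁ = 6, r₂ = 5 (distinct).
General solution: a(n) = A·(6)^n + B·(5)^n.
From a(0) = -8: A + B = -8.
From a(1) = 2: 6A + 5B = 2.
Solving: A = 42, B = -50.
So a(n) = - 50 \cdot 5^{n} + 42 \cdot 6^{n}.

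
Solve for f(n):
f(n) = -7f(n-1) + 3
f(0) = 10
First-order linear non-homogeneous.
Homogeneous solution: f_h(n) = A·(-7)^n.
Try constant particular solution f_p = K: K = -7K + 3 ⇒ K = \frac{3}{8}.
General: f(n) = A·(-7)^n + \frac{3}{8}.
Apply f(0) = 10: A + \frac{3}{8} = 10 ⇒ A = \frac{77}{8}.
So f(n) = \frac{77 \left(-7\right)^{n}}{8} + \frac{3}{8}.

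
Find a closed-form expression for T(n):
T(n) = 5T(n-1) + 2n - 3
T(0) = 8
First-order linear with linear forcing.
Homogeneous solution: T_h(n) = A·(5)^n.
Try particular T_p(n) = pn + q. Substituting:
  pn + q = 5(p(n-1) + q) + 2n - 3.
Matching the n-coefficient: p = 5p + 2 ⇒ p = - \frac{1}{2}.
Matching constants: q = -5p + 5q - 3 ⇒ q = \frac{1}{8}.
General: T(n) = A·(5)^n - \frac{n}{2} + \frac{1}{8}.
Apply T(0) = 8: A + \frac{1}{8} = 8 ⇒ A = \frac{63}{8}.
So T(n) = \frac{63 \cdot 5^{n}}{8} - \frac{n}{2} + \frac{1}{8}.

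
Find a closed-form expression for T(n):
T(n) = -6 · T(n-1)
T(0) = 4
Pure geometric recurrence with ratio -6.
By induction T(n) = T(0) · (-6)^n = 4 \left(-6\right)^{n}.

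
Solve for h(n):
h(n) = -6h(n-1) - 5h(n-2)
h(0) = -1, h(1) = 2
Characteristic equation: x² + 6x + 5 = 0, which factors as (x - (-1))(x - (-5)) = 0.
Roots r₁ = -1, r₂ = -5 (distinct).
General solution: h(n) = A·(-1)^n + B·(-5)^n.
From h(0) = -1: A + B = -1.
From h(1) = 2: -A - 5B = 2.
Solving: A = - \frac{3}{4}, B = - \frac{1}{4}.
So h(n) = - \frac{3 \left(-1\right)^{n}}{4} - \frac{\left(-5\right)^{n}}{4}.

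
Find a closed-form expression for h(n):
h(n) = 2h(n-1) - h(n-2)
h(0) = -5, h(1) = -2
Characteristic equation: x² - 2x + 1 = 0, which is (x - (1))².
Repeated root r = 1.
General solution: h(n) = (A + Bn)·(1)^n.
From h(0) = -5: A = -5.
From h(1) = -2: (A + B)·(1) = -2 ⇒ B = 3.
So h(n) = \left(3 n - 5\right) \cdot (1)^n.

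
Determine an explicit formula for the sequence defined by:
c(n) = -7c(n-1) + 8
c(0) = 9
First-order linear non-homogeneous.
Homogeneous solution: c_h(n) = A·(-7)^n.
Try constant particular solution c_p = K: K = -7K + 8 ⇒ K = 1.
General: c(n) = A·(-7)^n + 1.
Apply c(0) = 9: A + 1 = 9 ⇒ A = 8.
So c(n) = 8 \left(-7\right)^{n} + 1.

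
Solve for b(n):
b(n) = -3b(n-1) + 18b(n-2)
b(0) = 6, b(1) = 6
Characteristic equation: x² + 3x - 18 = 0, which factors as (x - (-6))(x - (3)) = 0.
Roots r₁ = -6, r₂ = 3 (distinct).
General solution: b(n) = A·(-6)^n + B·(3)^n.
From b(0) = 6: A + B = 6.
From b(1) = 6: -6A + 3B = 6.
Solving: A = \frac{4}{3}, B = \frac{14}{3}.
So b(n) = \frac{4 \left(-6\right)^{n}}{3} + \frac{14 \cdot 3^{n}}{3}.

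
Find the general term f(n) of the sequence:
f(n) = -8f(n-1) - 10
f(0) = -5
First-order linear non-homogeneous.
Homogeneous solution: f_h(n) = A·(-8)^n.
Try constant particular solution f_p = K: K = -8K - 10 ⇒ K = - \frac{10}{9}.
General: f(n) = A·(-8)^n - \frac{10}{9}.
Apply f(0) = -5: A - \frac{10}{9} = -5 ⇒ A = - \frac{35}{9}.
So f(n) = - \frac{35 \left(-8\right)^{n}}{9} - \frac{10}{9}.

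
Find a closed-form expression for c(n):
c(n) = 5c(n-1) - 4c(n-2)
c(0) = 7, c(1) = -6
Characteristic equation: x² - 5x + 4 = 0, which factors as (x - (1))(x - (4)) = 0.
Roots r₁ = 1, r₂ = 4 (distinct).
General solution: c(n) = A·(1)^n + B·(4)^n.
From c(0) = 7: A + B = 7.
From c(1) = -6: A + 4B = -6.
Solving: A = \frac{34}{3}, B = - \frac{13}{3}.
So c(n) = \frac{34}{3} - \frac{13 \cdot 4^{n}}{3}.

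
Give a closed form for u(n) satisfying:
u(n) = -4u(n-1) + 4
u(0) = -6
First-order linear non-homogeneous.
Homogeneous solution: u_h(n) = A·(-4)^n.
Try constant particular solution u_p = K: K = -4K + 4 ⇒ K = \frac{4}{5}.
General: u(n) = A·(-4)^n + \frac{4}{5}.
Apply u(0) = -6: A + \frac{4}{5} = -6 ⇒ A = - \frac{34}{5}.
So u(n) = \frac{4}{5} - \frac{34 \left(-4\right)^{n}}{5}.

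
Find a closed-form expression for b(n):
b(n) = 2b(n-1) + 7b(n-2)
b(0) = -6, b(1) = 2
Characteristic equation: x² - 2x - 7 = 0.
Discriminant Δ = (2)² + 4·(7) = 32.
Roots r₁,₂ = (2 ± √32)/2, so r₁ = 1 + 2 \sqrt{2}, r₂ = 1 - 2 \sqrt{2}.
General solution: b(n) = A·r₁^n + B·r₂^n.
From the initial conditions, A + B = -6 and r₁A + r₂B = 2.
Since r₁ - r₂ = √32: A = (2 - (-6)r₂)/√32 = -3 + \sqrt{2}, and B = -6 - A = -3 - \sqrt{2}.
So b(n) = \left(-3 + \sqrt{2}\right)\left(1 + 2 \sqrt{2}\right)^n + \left(-3 - \sqrt{2}\right)\left(1 - 2 \sqrt{2}\right)^n.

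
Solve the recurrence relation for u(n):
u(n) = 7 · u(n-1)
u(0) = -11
Pure geometric recurrence with ratio 7.
By induction u(n) = u(0) · (7)^n = - 11 \cdot 7^{n}.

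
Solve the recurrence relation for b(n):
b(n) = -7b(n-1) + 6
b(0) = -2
First-order linear non-homogeneous.
Homogeneous solution: b_h(n) = A·(-7)^n.
Try constant particular solution b_p = K: K = -7K + 6 ⇒ K = \frac{3}{4}.
General: b(n) = A·(-7)^n + \frac{3}{4}.
Apply b(0) = -2: A + \frac{3}{4} = -2 ⇒ A = - \frac{11}{4}.
So b(n) = \frac{3}{4} - \frac{11 \left(-7\right)^{n}}{4}.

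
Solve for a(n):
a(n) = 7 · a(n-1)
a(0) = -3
Pure geometric recurrence with ratio 7.
By induction a(n) = a(0) · (7)^n = - 3 \cdot 7^{n}.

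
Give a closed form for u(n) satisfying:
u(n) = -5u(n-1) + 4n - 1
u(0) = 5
First-order linear with linear forcing.
Homogeneous solution: u_h(n) = A·(-5)^n.
Try particular u_p(n) = pn + q. Substituting:
  pn + q = -5(p(n-1) + q) + 4n - 1.
Matching the n-coefficient: p = -5p + 4 ⇒ p = \frac{2}{3}.
Matching constants: q = 5p - 5q - 1 ⇒ q = \frac{7}{18}.
General: u(n) = A·(-5)^n + \frac{2 n}{3} + \frac{7}{18}.
Apply u(0) = 5: A + \frac{7}{18} = 5 ⇒ A = \frac{83}{18}.
So u(n) = \frac{83 \left(-5\right)^{n}}{18} + \frac{2 n}{3} + \frac{7}{18}.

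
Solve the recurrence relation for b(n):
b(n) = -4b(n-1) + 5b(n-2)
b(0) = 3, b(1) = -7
Characteristic equation: x² + 4x - 5 = 0, which factors as (x - (1))(x - (-5)) = 0.
Roots r₁ = 1, r₂ = -5 (distinct).
General solution: b(n) = A·(1)^n + B·(-5)^n.
From b(0) = 3: A + B = 3.
From b(1) = -7: A - 5B = -7.
Solving: A = \frac{4}{3}, B = \frac{5}{3}.
So b(n) = \frac{5 \left(-5\right)^{n}}{3} + \frac{4}{3}.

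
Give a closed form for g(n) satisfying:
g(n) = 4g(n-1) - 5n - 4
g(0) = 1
First-order linear with linear forcing.
Homogeneous solution: g_h(n) = A·(4)^n.
Try particular g_p(n) = pn + q. Substituting:
  pn + q = 4(p(n-1) + q) - 5n - 4.
Matching the n-coefficient: p = 4p - 5 ⇒ p = \frac{5}{3}.
Matching constants: q = -4p + 4q - 4 ⇒ q = \frac{32}{9}.
General: g(n) = A·(4)^n + \frac{5 n}{3} + \frac{32}{9}.
Apply g(0) = 1: A + \frac{32}{9} = 1 ⇒ A = - \frac{23}{9}.
So g(n) = - \frac{23 \cdot 4^{n}}{9} + \frac{5 n}{3} + \frac{32}{9}.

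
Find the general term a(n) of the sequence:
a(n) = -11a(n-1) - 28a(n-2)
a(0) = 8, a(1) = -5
Characteristic equation: x² + 11x + 28 = 0, which factors as (x - (-7))(x - (-4)) = 0.
Roots r₁ = -7, r₂ = -4 (distinct).
General solution: a(n) = A·(-7)^n + B·(-4)^n.
From a(0) = 8: A + B = 8.
From a(1) = -5: -7A - 4B = -5.
Solving: A = -9, B = 17.
So a(n) = 17 \left(-4\right)^{n} - 9 \left(-7\right)^{n}.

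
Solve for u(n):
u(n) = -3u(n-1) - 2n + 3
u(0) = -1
First-order linear with linear forcing.
Homogeneous solution: u_h(n) = A·(-3)^n.
Try particular u_p(n) = pn + q. Substituting:
  pn + q = -3(p(n-1) + q) - 2n + 3.
Matching the n-coefficient: p = -3p - 2 ⇒ p = - \frac{1}{2}.
Matching constants: q = 3p - 3q + 3 ⇒ q = \frac{3}{8}.
General: u(n) = A·(-3)^n - \frac{n}{2} + \frac{3}{8}.
Apply u(0) = -1: A + \frac{3}{8} = -1 ⇒ A = - \frac{11}{8}.
So u(n) = - \frac{11 \left(-3\right)^{n}}{8} - \frac{n}{2} + \frac{3}{8}.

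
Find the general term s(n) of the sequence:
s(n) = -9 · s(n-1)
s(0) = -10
Pure geometric recurrence with ratio -9.
By induction s(n) = s(0) · (-9)^n = - 10 \left(-9\right)^{n}.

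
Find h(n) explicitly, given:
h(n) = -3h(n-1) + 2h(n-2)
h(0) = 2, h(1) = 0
Characteristic equation: x² + 3x - 2 = 0.
Discriminant Δ = (-3)² + 4·(2) = 17.
Roots r₁,₂ = (-3 ± √17)/2, so r₁ = - \frac{3}{2} + \frac{\sqrt{17}}{2}, r₂ = - \frac{\sqrt{17}}{2} - \frac{3}{2}.
General solution: h(n) = A·r₁^n + B·r₂^n.
From the initial conditions, A + B = 2 and r₁A + r₂B = 0.
Since r₁ - r₂ = √17: A = (0 - (2)r₂)/√17 = \frac{3 \sqrt{17}}{17} + 1, and B = 2 - A = 1 - \frac{3 \sqrt{17}}{17}.
So h(n) = \left(\frac{3 \sqrt{17}}{17} + 1\right)\left(- \frac{3}{2} + \frac{\sqrt{17}}{2}\right)^n + \left(1 - \frac{3 \sqrt{17}}{17}\right)\left(- \frac{\sqrt{17}}{2} - \frac{3}{2}\right)^n.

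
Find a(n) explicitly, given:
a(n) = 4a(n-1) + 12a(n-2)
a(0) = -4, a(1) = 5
Characteristic equation: x² - 4x - 12 = 0, which factors as (x - (-2))(x - (6)) = 0.
Roots r₁ = -2, r₂ = 6 (distinct).
General solution: a(n) = A·(-2)^n + B·(6)^n.
From a(0) = -4: A + B = -4.
From a(1) = 5: -2A + 6B = 5.
Solving: A = - \frac{29}{8}, B = - \frac{3}{8}.
So a(n) = - \frac{29 \left(-2\right)^{n}}{8} - \frac{3 \cdot 6^{n}}{8}.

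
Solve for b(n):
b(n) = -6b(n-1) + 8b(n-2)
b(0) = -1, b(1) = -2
Characteristic equation: x² + 6x - 8 = 0.
Discriminant Δ = (-6)² + 4·(8) = 68.
Roots r₁,₂ = (-6 ± √68)/2, so r₁ = -3 + \sqrt{17}, r₂ = - \sqrt{17} - 3.
General solution: b(n) = A·r₁^n + B·r₂^n.
From the initial conditions, A + B = -1 and r₁A + r₂B = -2.
Since r₁ - r₂ = √68: A = (-2 - (-1)r₂)/√68 = - \frac{5 \sqrt{17}}{34} - \frac{1}{2}, and B = -1 - A = - \frac{1}{2} + \frac{5 \sqrt{17}}{34}.
So b(n) = \left(- \frac{5 \sqrt{17}}{34} - \frac{1}{2}\right)\left(-3 + \sqrt{17}\right)^n + \left(- \frac{1}{2} + \frac{5 \sqrt{17}}{34}\right)\left(- \sqrt{17} - 3\right)^n.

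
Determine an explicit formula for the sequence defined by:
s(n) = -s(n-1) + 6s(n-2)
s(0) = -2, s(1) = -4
Characteristic equation: x² + x - 6 = 0, which factors as (x - (-3))(x - (2)) = 0.
Roots r₁ = -3, r₂ = 2 (distinct).
General solution: s(n) = A·(-3)^n + B·(2)^n.
From s(0) = -2: A + B = -2.
From s(1) = -4: -3A + 2B = -4.
Solving: A = 0, B = -2.
So s(n) = - 2 \cdot 2^{n}.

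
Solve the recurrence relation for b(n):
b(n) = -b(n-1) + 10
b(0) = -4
First-order linear non-homogeneous.
Homogeneous solution: b_h(n) = A·(-1)^n.
Try constant particular solution b_p = K: K = -K + 10 ⇒ K = 5.
General: b(n) = A·(-1)^n + 5.
Apply b(0) = -4: A + 5 = -4 ⇒ A = -9.
So b(n) = 5 - 9 \left(-1\right)^{n}.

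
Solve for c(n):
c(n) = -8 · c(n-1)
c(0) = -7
Pure geometric recurrence with ratio -8.
By induction c(n) = c(0) · (-8)^n = - 7 \left(-8\right)^{n}.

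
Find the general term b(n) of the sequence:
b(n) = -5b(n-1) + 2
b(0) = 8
First-order linear non-homogeneous.
Homogeneous solution: b_h(n) = A·(-5)^n.
Try constant particular solution b_p = K: K = -5K + 2 ⇒ K = \frac{1}{3}.
General: b(n) = A·(-5)^n + \frac{1}{3}.
Apply b(0) = 8: A + \frac{1}{3} = 8 ⇒ A = \frac{23}{3}.
So b(n) = \frac{23 \left(-5\right)^{n}}{3} + \frac{1}{3}.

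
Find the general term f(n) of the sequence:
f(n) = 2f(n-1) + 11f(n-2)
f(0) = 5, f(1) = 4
Characteristic equation: x² - 2x - 11 = 0.
Discriminant Δ = (2)² + 4·(11) = 48.
Roots r₁,₂ = (2 ± √48)/2, so r₁ = 1 + 2 \sqrt{3}, r₂ = 1 - 2 \sqrt{3}.
General solution: f(n) = A·r₁^n + B·r₂^n.
From the initial conditions, A + B = 5 and r₁A + r₂B = 4.
Since r₁ - r₂ = √48: A = (4 - (5)r₂)/√48 = \frac{5}{2} - \frac{\sqrt{3}}{12}, and B = 5 - A = \frac{\sqrt{3}}{12} + \frac{5}{2}.
So f(n) = \left(\frac{5}{2} - \frac{\sqrt{3}}{12}\right)\left(1 + 2 \sqrt{3}\right)^n + \left(\frac{\sqrt{3}}{12} + \frac{5}{2}\right)\left(1 - 2 \sqrt{3}\right)^n.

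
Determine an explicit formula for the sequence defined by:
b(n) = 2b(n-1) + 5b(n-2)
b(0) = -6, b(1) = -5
Characteristic equation: x² - 2x - 5 = 0.
Discriminant Δ = (2)² + 4·(5) = 24.
Roots r₁,₂ = (2 ± √24)/2, so r₁ = 1 + \sqrt{6}, r₂ = 1 - \sqrt{6}.
General solution: b(n) = A·r₁^n + B·r₂^n.
From the initial conditions, A + B = -6 and r₁A + r₂B = -5.
Since r₁ - r₂ = √24: A = (-5 - (-6)r₂)/√24 = -3 + \frac{\sqrt{6}}{12}, and B = -6 - A = -3 - \frac{\sqrt{6}}{12}.
So b(n) = \left(-3 + \frac{\sqrt{6}}{12}\right)\left(1 + \sqrt{6}\right)^n + \left(-3 - \frac{\sqrt{6}}{12}\right)\left(1 - \sqrt{6}\right)^n.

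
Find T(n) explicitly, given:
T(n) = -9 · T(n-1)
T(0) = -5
Pure geometric recurrence with ratio -9.
By induction T(n) = T(0) · (-9)^n = - 5 \left(-9\right)^{n}.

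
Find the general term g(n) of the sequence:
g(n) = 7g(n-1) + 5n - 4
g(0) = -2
First-order linear with linear forcing.
Homogeneous solution: g_h(n) = A·(7)^n.
Try particular g_p(n) = pn + q. Substituting:
  pn + q = 7(p(n-1) + q) + 5n - 4.
Matching the n-coefficient: p = 7p + 5 ⇒ p = - \frac{5}{6}.
Matching constants: q = -7p + 7q - 4 ⇒ q = - \frac{11}{36}.
General: g(n) = A·(7)^n - \frac{5 n}{6} - \frac{11}{36}.
Apply g(0) = -2: A - \frac{11}{36} = -2 ⇒ A = - \frac{61}{36}.
So g(n) = - \frac{61 \cdot 7^{n}}{36} - \frac{5 n}{6} - \frac{11}{36}.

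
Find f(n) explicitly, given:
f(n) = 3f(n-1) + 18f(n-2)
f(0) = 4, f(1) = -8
Characteristic equation: x² - 3x - 18 = 0, which factors as (x - (-3))(x - (6)) = 0.
Roots r₁ = -3, r₂ = 6 (distinct).
General solution: f(n) = A·(-3)^n + B·(6)^n.
From f(0) = 4: A + B = 4.
From f(1) = -8: -3A + 6B = -8.
Solving: A = \frac{32}{9}, B = \frac{4}{9}.
So f(n) = \frac{32 \left(-3\right)^{n}}{9} + \frac{4 \cdot 6^{n}}{9}.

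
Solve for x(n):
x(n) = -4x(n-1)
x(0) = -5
This is a homogeneous first-order recurrence with ratio -4.
By induction x(n) = x(0) · (-4)^n = - 5 \left(-4\right)^{n}.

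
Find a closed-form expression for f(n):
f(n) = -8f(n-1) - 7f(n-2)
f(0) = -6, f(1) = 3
Characteristic equation: x² + 8x + 7 = 0, which factors as (x - (-1))(x - (-7)) = 0.
Roots r₁ = -1, r₂ = -7 (distinct).
General solution: f(n) = A·(-1)^n + B·(-7)^n.
From f(0) = -6: A + B = -6.
From f(1) = 3: -A - 7B = 3.
Solving: A = - \frac{13}{2}, B = \frac{1}{2}.
So f(n) = - \frac{13 \left(-1\right)^{n}}{2} + \frac{\left(-7\right)^{n}}{2}.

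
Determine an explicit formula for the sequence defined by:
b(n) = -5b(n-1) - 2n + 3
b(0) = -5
First-order linear with linear forcing.
Homogeneous solution: b_h(n) = A·(-5)^n.
Try particular b_p(n) = pn + q. Substituting:
  pn + q = -5(p(n-1) + q) - 2n + 3.
Matching the n-coefficient: p = -5p - 2 ⇒ p = - \frac{1}{3}.
Matching constants: q = 5p - 5q + 3 ⇒ q = \frac{2}{9}.
General: b(n) = A·(-5)^n - \frac{n}{3} + \frac{2}{9}.
Apply b(0) = -5: A + \frac{2}{9} = -5 ⇒ A = - \frac{47}{9}.
So b(n) = - \frac{47 \left(-5\right)^{n}}{9} - \frac{n}{3} + \frac{2}{9}.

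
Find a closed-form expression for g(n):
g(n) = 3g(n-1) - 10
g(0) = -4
First-order linear non-homogeneous.
Homogeneous solution: g_h(n) = A·(3)^n.
Try constant particular solution g_p = K: K = 3K - 10 ⇒ K = 5.
General: g(n) = A·(3)^n + 5.
Apply g(0) = -4: A + 5 = -4 ⇒ A = -9.
So g(n) = 5 - 9 \cdot 3^{n}.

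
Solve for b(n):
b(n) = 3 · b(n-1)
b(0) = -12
Pure geometric recurrence with ratio 3.
By induction b(n) = b(0) · (3)^n = - 12 \cdot 3^{n}.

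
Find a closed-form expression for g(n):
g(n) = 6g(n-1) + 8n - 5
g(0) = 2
First-order linear with linear forcing.
Homogeneous solution: g_h(n) = A·(6)^n.
Try particular g_p(n) = pn + q. Substituting:
  pn + q = 6(p(n-1) + q) + 8n - 5.
Matching the n-coefficient: p = 6p + 8 ⇒ p = - \frac{8}{5}.
Matching constants: q = -6p + 6q - 5 ⇒ q = - \frac{23}{25}.
General: g(n) = A·(6)^n - \frac{8 n}{5} - \frac{23}{25}.
Apply g(0) = 2: A - \frac{23}{25} = 2 ⇒ A = \frac{73}{25}.
So g(n) = \frac{73 \cdot 6^{n}}{25} - \frac{8 n}{5} - \frac{23}{25}.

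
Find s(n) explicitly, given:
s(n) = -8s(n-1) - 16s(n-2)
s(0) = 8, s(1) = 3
Characteristic equation: x² + 8x + 16 = 0, which is (x - (-4))².
Repeated root r = -4.
General solution: s(n) = (A + Bn)·(-4)^n.
From s(0) = 8: A = 8.
From s(1) = 3: (A + B)·(-4) = 3 ⇒ B = - \frac{35}{4}.
So s(n) = \left(8 - \frac{35 n}{4}\right) \cdot (-4)^n.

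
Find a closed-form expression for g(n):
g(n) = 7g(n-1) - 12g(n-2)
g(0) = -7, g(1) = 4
Characteristic equation: x² - 7x + 12 = 0, which factors as (x - (3))(x - (4)) = 0.
Roots r₁ = 3, r₂ = 4 (distinct).
General solution: g(n) = A·(3)^n + B·(4)^n.
From g(0) = -7: A + B = -7.
From g(1) = 4: 3A + 4B = 4.
Solving: A = -32, B = 25.
So g(n) = - 32 \cdot 3^{n} + 25 \cdot 4^{n}.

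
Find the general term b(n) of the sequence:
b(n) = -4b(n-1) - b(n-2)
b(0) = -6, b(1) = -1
Characteristic equation: x² + 4x + 1 = 0.
Discriminant Δ = (-4)² + 4·(-1) = 12.
Roots r₁,₂ = (-4 ± √12)/2, so r₁ = -2 + \sqrt{3}, r₂ = -2 - \sqrt{3}.
General solution: b(n) = A·r₁^n + B·r₂^n.
From the initial conditions, A + B = -6 and r₁A + r₂B = -1.
Since r₁ - r₂ = √12: A = (-1 - (-6)r₂)/√12 = - \frac{13 \sqrt{3}}{6} - 3, and B = -6 - A = -3 + \frac{13 \sqrt{3}}{6}.
So b(n) = \left(- \frac{13 \sqrt{3}}{6} - 3\right)\left(-2 + \sqrt{3}\right)^n + \left(-3 + \frac{13 \sqrt{3}}{6}\right)\left(-2 - \sqrt{3}\right)^n.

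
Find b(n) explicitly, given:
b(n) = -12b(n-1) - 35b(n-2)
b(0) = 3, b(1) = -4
Characteristic equation: x² + 12x + 35 = 0, which factors as (x - (-7))(x - (-5)) = 0.
Roots r₁ = -7, r₂ = -5 (distinct).
General solution: b(n) = A·(-7)^n + B·(-5)^n.
From b(0) = 3: A + B = 3.
From b(1) = -4: -7A - 5B = -4.
Solving: A = - \frac{11}{2}, B = \frac{17}{2}.
So b(n) = \frac{17 \left(-5\right)^{n}}{2} - \frac{11 \left(-7\right)^{n}}{2}.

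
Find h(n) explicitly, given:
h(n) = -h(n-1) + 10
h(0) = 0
First-order linear non-homogeneous.
Homogeneous solution: h_h(n) = A·(-1)^n.
Try constant particular solution h_p = K: K = -K + 10 ⇒ K = 5.
General: h(n) = A·(-1)^n + 5.
Apply h(0) = 0: A + 5 = 0 ⇒ A = -5.
So h(n) = 5 - 5 \left(-1\right)^{n}.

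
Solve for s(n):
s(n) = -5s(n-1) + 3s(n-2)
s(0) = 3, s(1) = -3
Characteristic equation: x² + 5x - 3 = 0.
Discriminant Δ = (-5)² + 4·(3) = 37.
Roots r₁,₂ = (-5 ± √37)/2, so r₁ = - \frac{5}{2} + \frac{\sqrt{37}}{2}, r₂ = - \frac{\sqrt{37}}{2} - \frac{5}{2}.
General solution: s(n) = A·r₁^n + B·r₂^n.
From the initial conditions, A + B = 3 and r₁A + r₂B = -3.
Since r₁ - r₂ = √37: A = (-3 - (3)r₂)/√37 = \frac{9 \sqrt{37}}{74} + \frac{3}{2}, and B = 3 - A = \frac{3}{2} - \frac{9 \sqrt{37}}{74}.
So s(n) = \left(\frac{9 \sqrt{37}}{74} + \frac{3}{2}\right)\left(- \frac{5}{2} + \frac{\sqrt{37}}{2}\right)^n + \left(\frac{3}{2} - \frac{9 \sqrt{37}}{74}\right)\left(- \frac{\sqrt{37}}{2} - \frac{5}{2}\right)^n.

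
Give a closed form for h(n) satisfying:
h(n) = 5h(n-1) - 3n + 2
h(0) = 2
First-order linear with linear forcing.
Homogeneous solution: h_h(n) = A·(5)^n.
Try particular h_p(n) = pn + q. Substituting:
  pn + q = 5(p(n-1) + q) - 3n + 2.
Matching the n-coefficient: p = 5p - 3 ⇒ p = \frac{3}{4}.
Matching constants: q = -5p + 5q + 2 ⇒ q = \frac{7}{16}.
General: h(n) = A·(5)^n + \frac{3 n}{4} + \frac{7}{16}.
Apply h(0) = 2: A + \frac{7}{16} = 2 ⇒ A = \frac{25}{16}.
So h(n) = \frac{25 \cdot 5^{n}}{16} + \frac{3 n}{4} + \frac{7}{16}.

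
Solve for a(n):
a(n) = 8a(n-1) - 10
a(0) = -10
First-order linear non-homogeneous.
Homogeneous solution: a_h(n) = A·(8)^n.
Try constant particular solution a_p = K: K = 8K - 10 ⇒ K = \frac{10}{7}.
General: a(n) = A·(8)^n + \frac{10}{7}.
Apply a(0) = -10: A + \frac{10}{7} = -10 ⇒ A = - \frac{80}{7}.
So a(n) = \frac{10}{7} - \frac{80 \cdot 8^{n}}{7}.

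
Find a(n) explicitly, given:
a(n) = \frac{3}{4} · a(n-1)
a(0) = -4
Pure geometric recurrence with ratio \frac{3}{4}.
By induction a(n) = a(0) · (\frac{3}{4})^n = - 4 \left(\frac{3}{4}\right)^{n}.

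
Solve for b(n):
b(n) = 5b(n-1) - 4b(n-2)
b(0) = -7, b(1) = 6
Characteristic equation: x² - 5x + 4 = 0, which factors as (x - (4))(x - (1)) = 0.
Roots r₁ = 4, r₂ = 1 (distinct).
General solution: b(n) = A·(4)^n + B·(1)^n.
From b(0) = -7: A + B = -7.
From b(1) = 6: 4A + B = 6.
Solving: A = \frac{13}{3}, B = - \frac{34}{3}.
So b(n) = \frac{13 \cdot 4^{n}}{3} - \frac{34}{3}.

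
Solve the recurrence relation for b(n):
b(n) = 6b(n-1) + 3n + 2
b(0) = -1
First-order linear with linear forcing.
Homogeneous solution: b_h(n) = A·(6)^n.
Try particular b_p(n) = pn + q. Substituting:
  pn + q = 6(p(n-1) + q) + 3n + 2.
Matching the n-coefficient: p = 6p + 3 ⇒ p = - \frac{3}{5}.
Matching constants: q = -6p + 6q + 2 ⇒ q = - \frac{28}{25}.
General: b(n) = A·(6)^n - \frac{3 n}{5} - \frac{28}{25}.
Apply b(0) = -1: A - \frac{28}{25} = -1 ⇒ A = \frac{3}{25}.
So b(n) = \frac{3 \cdot 6^{n}}{25} - \frac{3 n}{5} - \frac{28}{25}.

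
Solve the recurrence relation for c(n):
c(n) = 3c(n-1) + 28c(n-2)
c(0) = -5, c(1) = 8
Characteristic equation: x² - 3x - 28 = 0, which factors as (x - (-4))(x - (7)) = 0.
Roots r₁ = -4, r₂ = 7 (distinct).
General solution: c(n) = A·(-4)^n + B·(7)^n.
From c(0) = -5: A + B = -5.
From c(1) = 8: -4A + 7B = 8.
Solving: A = - \frac{43}{11}, B = - \frac{12}{11}.
So c(n) = - \frac{43 \left(-4\right)^{n}}{11} - \frac{12 \cdot 7^{n}}{11}.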